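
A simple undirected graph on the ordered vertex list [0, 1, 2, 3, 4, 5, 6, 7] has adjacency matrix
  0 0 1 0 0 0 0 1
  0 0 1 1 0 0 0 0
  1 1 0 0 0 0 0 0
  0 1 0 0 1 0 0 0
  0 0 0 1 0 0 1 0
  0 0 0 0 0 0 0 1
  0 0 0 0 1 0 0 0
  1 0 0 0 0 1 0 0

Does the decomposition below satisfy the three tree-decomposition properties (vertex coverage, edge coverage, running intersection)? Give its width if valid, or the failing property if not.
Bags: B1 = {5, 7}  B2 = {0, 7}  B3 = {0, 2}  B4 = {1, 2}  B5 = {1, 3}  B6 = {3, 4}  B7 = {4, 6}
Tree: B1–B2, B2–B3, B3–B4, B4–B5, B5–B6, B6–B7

Yes; width 1.

Every vertex of G appears in some bag (union = {0, 1, 2, 3, 4, 5, 6, 7}); every edge is covered by a bag; and for each vertex v the set of bags containing v is connected in the bag tree. The decomposition is therefore valid. The largest bag has 2 vertices, so the width is 1.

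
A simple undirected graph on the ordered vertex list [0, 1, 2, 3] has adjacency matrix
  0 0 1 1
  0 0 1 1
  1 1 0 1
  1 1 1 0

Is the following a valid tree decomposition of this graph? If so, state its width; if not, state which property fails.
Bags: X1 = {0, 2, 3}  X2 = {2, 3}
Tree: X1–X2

A tree decomposition must satisfy three properties: every vertex lies in some bag; for every edge, both endpoints lie together in some bag; and for every vertex, the bags containing it form a connected subtree. Here vertex 1 appears in no bag, so the decomposition is invalid.

No — vertex 1 appears in no bag.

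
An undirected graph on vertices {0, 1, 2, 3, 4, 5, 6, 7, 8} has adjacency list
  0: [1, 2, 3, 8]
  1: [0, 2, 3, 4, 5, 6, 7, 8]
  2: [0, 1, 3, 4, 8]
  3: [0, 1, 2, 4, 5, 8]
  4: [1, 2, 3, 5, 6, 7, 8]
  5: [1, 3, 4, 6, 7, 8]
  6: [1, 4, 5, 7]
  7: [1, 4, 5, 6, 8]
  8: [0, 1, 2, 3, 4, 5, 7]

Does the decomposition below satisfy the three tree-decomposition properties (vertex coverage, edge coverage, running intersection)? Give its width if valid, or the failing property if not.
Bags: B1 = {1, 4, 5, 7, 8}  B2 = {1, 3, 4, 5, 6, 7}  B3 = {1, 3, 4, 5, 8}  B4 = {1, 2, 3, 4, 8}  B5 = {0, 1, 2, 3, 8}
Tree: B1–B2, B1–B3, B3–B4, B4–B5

A tree decomposition must satisfy three properties: every vertex lies in some bag; for every edge, both endpoints lie together in some bag; and for every vertex, the bags containing it form a connected subtree. Here bags containing vertex 3 are not connected in the tree, so the decomposition is invalid.

No — bags containing vertex 3 are not connected in the tree.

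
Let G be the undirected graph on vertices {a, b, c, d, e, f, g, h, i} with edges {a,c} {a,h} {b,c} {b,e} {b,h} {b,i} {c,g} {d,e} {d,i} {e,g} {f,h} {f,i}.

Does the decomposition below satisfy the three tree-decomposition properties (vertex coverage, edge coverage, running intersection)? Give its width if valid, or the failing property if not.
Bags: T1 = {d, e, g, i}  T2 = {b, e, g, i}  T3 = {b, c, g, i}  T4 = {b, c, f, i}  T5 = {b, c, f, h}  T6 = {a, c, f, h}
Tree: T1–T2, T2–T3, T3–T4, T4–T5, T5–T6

Vertex coverage: the bags together contain {a, b, c, d, e, f, g, h, i}, the full vertex set. Edge coverage: each edge of G has both endpoints in at least one bag. Running intersection: for every vertex, the bags containing it form a connected subtree. All three properties hold, so this is a valid tree decomposition of width max|bag| − 1 = 3, and hence tw(G) ≤ 3.

Yes; width 3.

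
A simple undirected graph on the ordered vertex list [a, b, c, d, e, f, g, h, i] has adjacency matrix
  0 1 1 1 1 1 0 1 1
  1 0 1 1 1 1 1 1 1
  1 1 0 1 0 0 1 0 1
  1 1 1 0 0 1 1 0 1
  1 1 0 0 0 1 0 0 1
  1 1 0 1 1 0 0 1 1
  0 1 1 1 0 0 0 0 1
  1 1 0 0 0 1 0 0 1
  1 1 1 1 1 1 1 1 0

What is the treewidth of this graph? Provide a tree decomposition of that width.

Every bag has size at most 5, so the width is 5 − 1 = 4 and tw(G) ≤ 4. On the other hand G contains the 5-clique {b, c, d, g, i}. A clique must lie in a single bag of any decomposition, so no decomposition can have width below 4. Therefore the treewidth is 4.

Treewidth 4.
One optimal decomposition is:
Bags: B1 = {a, b, d, f, i}  B2 = {a, b, c, d, i}  B3 = {b, c, d, g, i}  B4 = {a, b, e, f, i}  B5 = {a, b, f, h, i}
Tree: B1–B2, B2–B3, B1–B4, B4–B5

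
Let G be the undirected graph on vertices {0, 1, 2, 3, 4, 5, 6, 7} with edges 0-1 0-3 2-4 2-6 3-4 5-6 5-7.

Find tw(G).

A width-1 tree decomposition is:
Bags: B1 = {0, 1}  B2 = {0, 3}  B3 = {3, 4}  B4 = {2, 4}  B5 = {2, 6}  B6 = {5, 6}  B7 = {5, 7}
Tree: B1–B2, B2–B3, B3–B4, B4–B5, B5–B6, B6–B7
Every bag has size at most 2, so the width is 2 − 1 = 1 and tw(G) ≤ 1. G has an edge, so its treewidth is at least 1. Hence tw(G) = 1 exactly.

1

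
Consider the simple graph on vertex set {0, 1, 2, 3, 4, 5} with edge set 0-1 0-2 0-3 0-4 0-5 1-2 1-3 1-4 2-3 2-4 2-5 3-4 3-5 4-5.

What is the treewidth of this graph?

A width-4 tree decomposition is:
Bags: B1 = {0, 1, 2, 3, 4}  B2 = {0, 2, 3, 4, 5}
Tree: B1–B2
The largest bag has 5 vertices, giving width 4; this decomposition certifies tw(G) ≤ 4. For the lower bound, the 5 vertices {0, 1, 2, 3, 4} are pairwise adjacent, and any tree decomposition puts a clique entirely inside one bag — forcing width ≥ 4. Combining the bounds, tw(G) = 4.

4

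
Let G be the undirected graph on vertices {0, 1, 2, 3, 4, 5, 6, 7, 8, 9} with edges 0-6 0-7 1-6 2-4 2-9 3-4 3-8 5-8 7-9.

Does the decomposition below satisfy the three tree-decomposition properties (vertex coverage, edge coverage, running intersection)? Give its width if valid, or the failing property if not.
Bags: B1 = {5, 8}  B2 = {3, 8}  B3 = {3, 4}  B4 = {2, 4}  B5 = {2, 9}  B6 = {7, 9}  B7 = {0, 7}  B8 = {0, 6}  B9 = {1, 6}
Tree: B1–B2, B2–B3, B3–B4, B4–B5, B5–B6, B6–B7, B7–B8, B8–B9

Vertex coverage: the bags together contain {0, 1, 2, 3, 4, 5, 6, 7, 8, 9}, the full vertex set. Edge coverage: each edge of G has both endpoints in at least one bag. Running intersection: for every vertex, the bags containing it form a connected subtree. All three properties hold, so this is a valid tree decomposition of width max|bag| − 1 = 1, and hence tw(G) ≤ 1.

Yes; width 1.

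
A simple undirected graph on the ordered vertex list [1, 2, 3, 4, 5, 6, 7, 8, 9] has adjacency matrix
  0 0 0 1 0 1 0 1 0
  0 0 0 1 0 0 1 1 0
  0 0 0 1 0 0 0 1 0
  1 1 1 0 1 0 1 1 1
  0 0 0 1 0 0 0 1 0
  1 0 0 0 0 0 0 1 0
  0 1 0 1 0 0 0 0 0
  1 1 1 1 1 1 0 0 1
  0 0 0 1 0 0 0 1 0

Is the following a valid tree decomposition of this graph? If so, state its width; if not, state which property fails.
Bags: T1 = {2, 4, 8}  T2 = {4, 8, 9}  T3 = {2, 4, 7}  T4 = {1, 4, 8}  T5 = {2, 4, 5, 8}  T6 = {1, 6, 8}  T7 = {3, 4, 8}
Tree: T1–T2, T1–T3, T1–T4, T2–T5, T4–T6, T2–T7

No — bags containing vertex 2 are not connected in the tree.

A tree decomposition must satisfy three properties: every vertex lies in some bag; for every edge, both endpoints lie together in some bag; and for every vertex, the bags containing it form a connected subtree. Here bags containing vertex 2 are not connected in the tree, so the decomposition is invalid.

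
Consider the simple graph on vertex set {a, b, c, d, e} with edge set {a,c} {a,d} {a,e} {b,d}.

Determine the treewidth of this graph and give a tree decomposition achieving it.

Treewidth 1.
One such decomposition:
Bags: B1 = {a, c}  B2 = {a, d}  B3 = {b, d}  B4 = {a, e}
Tree: B1–B2, B2–B3, B2–B4

Every bag has size at most 2, so the width is 2 − 1 = 1 and tw(G) ≤ 1. G has an edge, so its treewidth is at least 1. The upper and lower bounds meet at 1, so that is the treewidth.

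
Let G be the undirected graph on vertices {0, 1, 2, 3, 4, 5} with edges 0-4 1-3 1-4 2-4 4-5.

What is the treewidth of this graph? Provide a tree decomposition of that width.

Every bag has size at most 2, so the width is 2 − 1 = 1 and tw(G) ≤ 1. Since G has at least one edge (e.g. 5–4), it is not an edgeless graph, so tw(G) ≥ 1. Therefore the treewidth is 1.

Treewidth 1.
One optimal decomposition is:
Bags: B1 = {4, 5}  B2 = {2, 4}  B3 = {0, 4}  B4 = {1, 4}  B5 = {1, 3}
Tree: B1–B2, B1–B3, B2–B4, B4–B5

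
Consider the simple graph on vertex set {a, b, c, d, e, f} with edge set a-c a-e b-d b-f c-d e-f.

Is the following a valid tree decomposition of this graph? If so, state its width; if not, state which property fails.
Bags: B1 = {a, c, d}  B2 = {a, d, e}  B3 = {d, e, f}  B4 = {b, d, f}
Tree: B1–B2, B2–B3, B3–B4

Vertex coverage: the bags together contain {a, b, c, d, e, f}, the full vertex set. Edge coverage: each edge of G has both endpoints in at least one bag. Running intersection: for every vertex, the bags containing it form a connected subtree. All three properties hold, so this is a valid tree decomposition of width max|bag| − 1 = 2, and hence tw(G) ≤ 2.

Yes; width 2.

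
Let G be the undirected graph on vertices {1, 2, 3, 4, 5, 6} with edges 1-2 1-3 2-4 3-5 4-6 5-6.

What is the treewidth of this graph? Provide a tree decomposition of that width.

Every bag has size at most 3, so the width is 3 − 1 = 2 and tw(G) ≤ 2. Since 4–2–1–3–5–6–4 is a cycle in G, G is not acyclic. Forests are exactly the graphs of treewidth ≤ 1, so tw(G) ≥ 2. The upper and lower bounds meet at 2, so that is the treewidth.

Treewidth 2.
Bags: B1 = {1, 2, 4}  B2 = {1, 3, 4}  B3 = {3, 4, 5}  B4 = {4, 5, 6}
Tree: B1–B2, B2–B3, B3–B4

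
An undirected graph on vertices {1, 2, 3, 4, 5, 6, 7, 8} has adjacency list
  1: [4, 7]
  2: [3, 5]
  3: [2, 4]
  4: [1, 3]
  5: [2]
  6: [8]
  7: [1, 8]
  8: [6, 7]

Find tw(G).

1

A width-1 tree decomposition is:
Bags: B1 = {6, 8}  B2 = {7, 8}  B3 = {1, 7}  B4 = {1, 4}  B5 = {3, 4}  B6 = {2, 3}  B7 = {2, 5}
Tree: B1–B2, B2–B3, B3–B4, B4–B5, B5–B6, B6–B7
Each bag holds 2 vertices, so the decomposition has width 1, which upper-bounds the treewidth. Since G has at least one edge (e.g. 6–8), it is not an edgeless graph, so tw(G) ≥ 1. Combining the bounds, tw(G) = 1.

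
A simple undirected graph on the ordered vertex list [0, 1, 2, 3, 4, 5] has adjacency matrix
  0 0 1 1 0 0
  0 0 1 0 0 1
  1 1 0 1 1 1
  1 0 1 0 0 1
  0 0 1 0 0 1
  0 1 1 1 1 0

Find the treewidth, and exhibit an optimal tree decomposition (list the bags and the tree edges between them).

Every bag has size at most 3, so the width is 3 − 1 = 2 and tw(G) ≤ 2. For the lower bound, the 3 vertices {0, 2, 3} are pairwise adjacent, and any tree decomposition puts a clique entirely inside one bag — forcing width ≥ 2. Combining the bounds, tw(G) = 2.

Treewidth 2.
One such decomposition:
Bags: B1 = {0, 2, 3}  B2 = {2, 3, 5}  B3 = {2, 4, 5}  B4 = {1, 2, 5}
Tree: B1–B2, B2–B3, B2–B4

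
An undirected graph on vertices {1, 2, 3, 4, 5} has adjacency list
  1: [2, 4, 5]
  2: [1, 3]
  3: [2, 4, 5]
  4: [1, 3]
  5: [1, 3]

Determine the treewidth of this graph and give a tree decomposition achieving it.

The largest bag has 3 vertices, giving width 2; this decomposition certifies tw(G) ≤ 2. The edges 4–1–2–3–4 form a cycle, so G is not a tree and its treewidth is at least 2. Combining the bounds, tw(G) = 2.

Treewidth 2.
Bags: B1 = {1, 3, 4}  B2 = {1, 2, 3}  B3 = {1, 3, 5}
Tree: B1–B2, B2–B3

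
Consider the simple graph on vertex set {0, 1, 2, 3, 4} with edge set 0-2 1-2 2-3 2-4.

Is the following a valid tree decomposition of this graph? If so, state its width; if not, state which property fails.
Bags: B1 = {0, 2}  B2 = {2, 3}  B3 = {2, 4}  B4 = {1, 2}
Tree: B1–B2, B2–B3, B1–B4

Every vertex of G appears in some bag (union = {0, 1, 2, 3, 4}); every edge is covered by a bag; and for each vertex v the set of bags containing v is connected in the bag tree. The decomposition is therefore valid. The largest bag has 2 vertices, so the width is 1.

Yes; width 1.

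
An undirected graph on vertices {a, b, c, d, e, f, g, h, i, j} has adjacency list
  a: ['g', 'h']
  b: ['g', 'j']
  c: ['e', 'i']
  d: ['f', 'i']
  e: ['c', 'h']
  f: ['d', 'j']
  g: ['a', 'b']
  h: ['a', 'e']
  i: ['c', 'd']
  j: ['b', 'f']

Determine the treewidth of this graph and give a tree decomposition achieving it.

Every bag has size at most 3, so the width is 3 − 1 = 2 and tw(G) ≤ 2. For the lower bound, G contains the cycle b–j–f–d–i–c–e–h–a–g–b, so G is not a forest; only forests have treewidth ≤ 1, hence tw(G) ≥ 2. The upper and lower bounds meet at 2, so that is the treewidth.

Treewidth 2.
One such decomposition:
Bags: B1 = {b, f, j}  B2 = {b, d, f}  B3 = {b, d, i}  B4 = {b, c, i}  B5 = {b, c, e}  B6 = {b, e, h}  B7 = {a, b, h}  B8 = {a, b, g}
Tree: B1–B2, B2–B3, B3–B4, B4–B5, B5–B6, B6–B7, B7–B8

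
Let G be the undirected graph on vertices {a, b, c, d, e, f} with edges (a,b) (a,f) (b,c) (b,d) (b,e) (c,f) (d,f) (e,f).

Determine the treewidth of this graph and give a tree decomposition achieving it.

Every bag has size at most 3, so the width is 3 − 1 = 2 and tw(G) ≤ 2. For the lower bound, G contains the cycle b–d–f–e–b, so G is not a forest; only forests have treewidth ≤ 1, hence tw(G) ≥ 2. Combining the bounds, tw(G) = 2.

Treewidth 2.
Bags: B1 = {b, d, f}  B2 = {b, e, f}  B3 = {b, c, f}  B4 = {a, b, f}
Tree: B1–B2, B2–B3, B3–B4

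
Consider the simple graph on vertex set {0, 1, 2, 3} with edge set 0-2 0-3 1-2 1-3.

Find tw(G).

A width-2 tree decomposition is:
Bags: B1 = {1, 2, 3}  B2 = {0, 2, 3}
Tree: B1–B2
Every bag has size at most 3, so the width is 3 − 1 = 2 and tw(G) ≤ 2. Since 2–1–3–0–2 is a cycle in G, G is not acyclic. Forests are exactly the graphs of treewidth ≤ 1, so tw(G) ≥ 2. The upper and lower bounds meet at 2, so that is the treewidth.

2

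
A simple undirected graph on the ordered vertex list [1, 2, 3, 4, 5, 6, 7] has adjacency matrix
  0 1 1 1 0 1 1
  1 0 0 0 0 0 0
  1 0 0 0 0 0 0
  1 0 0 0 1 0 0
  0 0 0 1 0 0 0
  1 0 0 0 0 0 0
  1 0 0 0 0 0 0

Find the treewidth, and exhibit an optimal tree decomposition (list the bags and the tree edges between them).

Treewidth 1.
One optimal decomposition is:
Bags: B1 = {1, 4}  B2 = {1, 7}  B3 = {1, 3}  B4 = {1, 6}  B5 = {1, 2}  B6 = {4, 5}
Tree: B1–B2, B1–B3, B2–B4, B2–B5, B1–B6

Each bag holds 2 vertices, so the decomposition has width 1, which upper-bounds the treewidth. Since G has at least one edge (e.g. 1–4), it is not an edgeless graph, so tw(G) ≥ 1. Therefore the treewidth is 1.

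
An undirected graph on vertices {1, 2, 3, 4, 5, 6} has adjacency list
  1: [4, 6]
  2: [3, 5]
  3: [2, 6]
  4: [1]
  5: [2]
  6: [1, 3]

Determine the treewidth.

1

A width-1 tree decomposition is:
Bags: B1 = {1, 4}  B2 = {1, 6}  B3 = {3, 6}  B4 = {2, 3}  B5 = {2, 5}
Tree: B1–B2, B2–B3, B3–B4, B4–B5
The largest bag has 2 vertices, giving width 1; this decomposition certifies tw(G) ≤ 1. Any graph with an edge has treewidth ≥ 1, and G has the edge 4–1. Combining the bounds, tw(G) = 1.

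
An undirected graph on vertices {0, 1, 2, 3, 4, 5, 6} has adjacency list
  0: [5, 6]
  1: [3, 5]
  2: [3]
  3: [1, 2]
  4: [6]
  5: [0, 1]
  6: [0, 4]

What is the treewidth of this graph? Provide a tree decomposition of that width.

Every bag has size at most 2, so the width is 2 − 1 = 1 and tw(G) ≤ 1. Any graph with an edge has treewidth ≥ 1, and G has the edge 2–3. Combining the bounds, tw(G) = 1.

Treewidth 1.
One such decomposition:
Bags: B1 = {2, 3}  B2 = {1, 3}  B3 = {1, 5}  B4 = {0, 5}  B5 = {0, 6}  B6 = {4, 6}
Tree: B1–B2, B2–B3, B3–B4, B4–B5, B5–B6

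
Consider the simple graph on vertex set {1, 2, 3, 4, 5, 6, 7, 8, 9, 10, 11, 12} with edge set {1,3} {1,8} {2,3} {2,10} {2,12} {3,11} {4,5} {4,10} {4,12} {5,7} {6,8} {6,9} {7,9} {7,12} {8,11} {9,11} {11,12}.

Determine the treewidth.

3

A width-3 tree decomposition is:
Bags: B1 = {2, 4, 5, 10}  B2 = {2, 4, 5, 12}  B3 = {2, 5, 7, 12}  B4 = {2, 3, 7, 12}  B5 = {3, 7, 11, 12}  B6 = {3, 7, 9, 11}  B7 = {1, 3, 9, 11}  B8 = {1, 8, 9, 11}  B9 = {1, 6, 8, 9}
Tree: B1–B2, B2–B3, B3–B4, B4–B5, B5–B6, B6–B7, B7–B8, B8–B9
The largest bag has 4 vertices, giving width 3; this decomposition certifies tw(G) ≤ 3. For the lower bound: the 4 vertex sets {4,5,10}, {2}, {12}, {3,7,9,11} are disjoint, each induces a connected subgraph, and every pair is joined by at least one edge of G. Contracting each set to a single vertex therefore yields K_{4} as a minor, and since treewidth is minor-monotone, tw(G) ≥ tw(K_{4}) = 3. Therefore the treewidth is 3.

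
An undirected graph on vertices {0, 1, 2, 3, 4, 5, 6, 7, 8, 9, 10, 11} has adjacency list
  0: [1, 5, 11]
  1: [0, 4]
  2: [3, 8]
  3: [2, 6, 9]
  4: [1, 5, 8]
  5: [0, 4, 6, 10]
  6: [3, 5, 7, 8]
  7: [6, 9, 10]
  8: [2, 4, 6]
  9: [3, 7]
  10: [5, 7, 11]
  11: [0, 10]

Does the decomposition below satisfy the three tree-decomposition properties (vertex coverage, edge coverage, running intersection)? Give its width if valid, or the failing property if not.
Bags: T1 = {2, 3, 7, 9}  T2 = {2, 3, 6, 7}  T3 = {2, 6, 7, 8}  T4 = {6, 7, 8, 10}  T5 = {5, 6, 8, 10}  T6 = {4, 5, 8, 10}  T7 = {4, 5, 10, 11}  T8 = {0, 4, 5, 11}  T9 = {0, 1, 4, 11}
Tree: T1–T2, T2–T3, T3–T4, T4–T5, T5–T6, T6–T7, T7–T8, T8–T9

Checking the three conditions: (i) the bags cover all of {0, 1, 2, 3, 4, 5, 6, 7, 8, 9, 10, 11}; (ii) for each edge, some bag contains both endpoints; (iii) the bags containing any fixed vertex form a subtree. All hold, so the decomposition is valid with width 4 − 1 = 3.

Yes; width 3.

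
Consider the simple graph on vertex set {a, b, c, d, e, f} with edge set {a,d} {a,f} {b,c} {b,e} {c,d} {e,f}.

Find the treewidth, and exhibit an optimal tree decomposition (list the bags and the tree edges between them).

Treewidth 2.
One such decomposition:
Bags: B1 = {b, e, f}  B2 = {b, c, f}  B3 = {c, d, f}  B4 = {a, d, f}
Tree: B1–B2, B2–B3, B3–B4

Each bag holds 3 vertices, so the decomposition has width 2, which upper-bounds the treewidth. Since f–e–b–c–d–a–f is a cycle in G, G is not acyclic. Forests are exactly the graphs of treewidth ≤ 1, so tw(G) ≥ 2. Therefore the treewidth is 2.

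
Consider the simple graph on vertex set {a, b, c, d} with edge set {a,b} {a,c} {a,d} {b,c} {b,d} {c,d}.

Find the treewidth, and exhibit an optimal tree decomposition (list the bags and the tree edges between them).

A single bag containing all 4 vertices is trivially a valid decomposition of width 3. On the other hand G contains the 4-clique {a, b, c, d}. A clique must lie in a single bag of any decomposition, so no decomposition can have width below 3. Therefore the treewidth is 3.

Treewidth 3.
One such decomposition:
Bags: B1 = {a, b, c, d}
Tree: (single bag)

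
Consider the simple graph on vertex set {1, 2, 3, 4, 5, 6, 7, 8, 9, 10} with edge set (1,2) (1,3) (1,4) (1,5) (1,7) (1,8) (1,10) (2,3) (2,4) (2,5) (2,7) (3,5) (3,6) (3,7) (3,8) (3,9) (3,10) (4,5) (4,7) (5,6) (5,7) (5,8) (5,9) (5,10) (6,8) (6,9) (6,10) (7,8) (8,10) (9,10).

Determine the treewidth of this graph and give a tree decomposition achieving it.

Treewidth 4.
One optimal decomposition is:
Bags: B1 = {3, 5, 6, 8, 10}  B2 = {1, 3, 5, 8, 10}  B3 = {3, 5, 6, 9, 10}  B4 = {1, 3, 5, 7, 8}  B5 = {1, 2, 3, 5, 7}  B6 = {1, 2, 4, 5, 7}
Tree: B1–B2, B1–B3, B2–B4, B4–B5, B5–B6

The largest bag has 5 vertices, giving width 4; this decomposition certifies tw(G) ≤ 4. For the lower bound, the 5 vertices {1, 3, 5, 8, 10} are pairwise adjacent, and any tree decomposition puts a clique entirely inside one bag — forcing width ≥ 4. Combining the bounds, tw(G) = 4.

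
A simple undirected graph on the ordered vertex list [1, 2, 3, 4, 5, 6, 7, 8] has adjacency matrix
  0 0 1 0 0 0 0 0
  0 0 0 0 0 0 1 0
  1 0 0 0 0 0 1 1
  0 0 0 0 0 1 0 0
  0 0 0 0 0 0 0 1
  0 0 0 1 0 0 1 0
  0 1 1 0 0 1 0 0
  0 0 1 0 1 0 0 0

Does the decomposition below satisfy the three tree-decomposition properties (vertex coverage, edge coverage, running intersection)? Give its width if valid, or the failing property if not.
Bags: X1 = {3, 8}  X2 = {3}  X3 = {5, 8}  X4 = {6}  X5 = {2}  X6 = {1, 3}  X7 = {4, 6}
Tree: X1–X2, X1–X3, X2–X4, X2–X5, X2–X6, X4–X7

A tree decomposition must satisfy three properties: every vertex lies in some bag; for every edge, both endpoints lie together in some bag; and for every vertex, the bags containing it form a connected subtree. Here vertex 7 appears in no bag, so the decomposition is invalid.

No — vertex 7 appears in no bag.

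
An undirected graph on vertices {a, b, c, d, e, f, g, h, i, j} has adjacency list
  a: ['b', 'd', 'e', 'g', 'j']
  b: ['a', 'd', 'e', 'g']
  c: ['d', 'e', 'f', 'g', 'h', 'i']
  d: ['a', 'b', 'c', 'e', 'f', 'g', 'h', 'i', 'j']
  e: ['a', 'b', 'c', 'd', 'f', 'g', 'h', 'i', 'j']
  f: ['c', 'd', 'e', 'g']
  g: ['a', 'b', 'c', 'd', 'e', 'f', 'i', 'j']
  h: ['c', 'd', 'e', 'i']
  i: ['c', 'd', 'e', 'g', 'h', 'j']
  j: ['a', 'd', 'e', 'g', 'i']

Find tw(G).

4

A width-4 tree decomposition is:
Bags: B1 = {c, d, e, g, i}  B2 = {d, e, g, i, j}  B3 = {a, d, e, g, j}  B4 = {c, d, e, h, i}  B5 = {a, b, d, e, g}  B6 = {c, d, e, f, g}
Tree: B1–B2, B2–B3, B1–B4, B3–B5, B1–B6
Every bag has size at most 5, so the width is 5 − 1 = 4 and tw(G) ≤ 4. For the lower bound, the 5 vertices {a, d, e, g, j} are pairwise adjacent, and any tree decomposition puts a clique entirely inside one bag — forcing width ≥ 4. Therefore the treewidth is 4.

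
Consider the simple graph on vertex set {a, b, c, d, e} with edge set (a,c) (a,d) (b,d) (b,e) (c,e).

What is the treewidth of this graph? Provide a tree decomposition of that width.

Treewidth 2.
One optimal decomposition is:
Bags: B1 = {b, d, e}  B2 = {a, d, e}  B3 = {a, c, e}
Tree: B1–B2, B2–B3

The largest bag has 3 vertices, giving width 2; this decomposition certifies tw(G) ≤ 2. The edges e–b–d–a–c–e form a cycle, so G is not a tree and its treewidth is at least 2. The upper and lower bounds meet at 2, so that is the treewidth.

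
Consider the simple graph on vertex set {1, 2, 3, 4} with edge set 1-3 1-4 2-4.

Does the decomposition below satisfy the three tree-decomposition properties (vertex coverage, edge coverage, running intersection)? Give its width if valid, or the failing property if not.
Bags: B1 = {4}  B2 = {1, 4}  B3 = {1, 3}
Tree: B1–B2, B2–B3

No — vertex 2 appears in no bag.

A tree decomposition must satisfy three properties: every vertex lies in some bag; for every edge, both endpoints lie together in some bag; and for every vertex, the bags containing it form a connected subtree. Here vertex 2 appears in no bag, so the decomposition is invalid.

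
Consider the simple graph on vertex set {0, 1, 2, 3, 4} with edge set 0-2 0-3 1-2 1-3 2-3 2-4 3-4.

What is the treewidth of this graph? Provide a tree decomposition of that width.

Treewidth 2.
Bags: B1 = {0, 2, 3}  B2 = {2, 3, 4}  B3 = {1, 2, 3}
Tree: B1–B2, B1–B3

The largest bag has 3 vertices, giving width 2; this decomposition certifies tw(G) ≤ 2. For the lower bound, the 3 vertices {0, 2, 3} are pairwise adjacent, and any tree decomposition puts a clique entirely inside one bag — forcing width ≥ 2. Hence tw(G) = 2 exactly.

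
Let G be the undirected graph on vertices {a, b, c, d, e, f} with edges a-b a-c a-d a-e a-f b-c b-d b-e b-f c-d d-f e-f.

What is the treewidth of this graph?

A width-3 tree decomposition is:
Bags: B1 = {a, b, d, f}  B2 = {a, b, e, f}  B3 = {a, b, c, d}
Tree: B1–B2, B1–B3
Each bag holds 4 vertices, so the decomposition has width 3, which upper-bounds the treewidth. On the other hand G contains the 4-clique {a, b, c, d}. A clique must lie in a single bag of any decomposition, so no decomposition can have width below 3. Combining the bounds, tw(G) = 3.

3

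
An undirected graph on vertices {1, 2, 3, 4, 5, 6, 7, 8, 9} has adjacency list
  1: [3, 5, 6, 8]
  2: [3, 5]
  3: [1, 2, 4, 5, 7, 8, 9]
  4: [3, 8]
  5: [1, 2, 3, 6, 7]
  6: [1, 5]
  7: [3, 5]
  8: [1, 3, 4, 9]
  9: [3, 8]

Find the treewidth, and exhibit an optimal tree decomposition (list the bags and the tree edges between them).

Treewidth 2.
One optimal decomposition is:
Bags: B1 = {3, 4, 8}  B2 = {3, 8, 9}  B3 = {1, 3, 8}  B4 = {1, 3, 5}  B5 = {1, 5, 6}  B6 = {3, 5, 7}  B7 = {2, 3, 5}
Tree: B1–B2, B2–B3, B3–B4, B4–B5, B4–B6, B4–B7

Each bag holds 3 vertices, so the decomposition has width 2, which upper-bounds the treewidth. For the lower bound, the 3 vertices {3, 8, 9} are pairwise adjacent, and any tree decomposition puts a clique entirely inside one bag — forcing width ≥ 2. Hence tw(G) = 2 exactly.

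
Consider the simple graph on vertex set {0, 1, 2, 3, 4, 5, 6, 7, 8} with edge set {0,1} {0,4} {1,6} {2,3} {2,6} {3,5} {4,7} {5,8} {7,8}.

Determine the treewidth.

A width-2 tree decomposition is:
Bags: B1 = {0, 4, 7}  B2 = {0, 7, 8}  B3 = {0, 5, 8}  B4 = {0, 3, 5}  B5 = {0, 2, 3}  B6 = {0, 2, 6}  B7 = {0, 1, 6}
Tree: B1–B2, B2–B3, B3–B4, B4–B5, B5–B6, B6–B7
Each bag holds 3 vertices, so the decomposition has width 2, which upper-bounds the treewidth. Since 0–4–7–8–5–3–2–6–1–0 is a cycle in G, G is not acyclic. Forests are exactly the graphs of treewidth ≤ 1, so tw(G) ≥ 2. Combining the bounds, tw(G) = 2.

2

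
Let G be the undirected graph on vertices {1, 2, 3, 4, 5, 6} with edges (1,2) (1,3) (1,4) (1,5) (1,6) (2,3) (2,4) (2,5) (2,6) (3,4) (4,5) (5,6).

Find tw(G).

3

A width-3 tree decomposition is:
Bags: B1 = {1, 2, 4, 5}  B2 = {1, 2, 3, 4}  B3 = {1, 2, 5, 6}
Tree: B1–B2, B1–B3
Every bag has size at most 4, so the width is 4 − 1 = 3 and tw(G) ≤ 3. Conversely, {1, 2, 3, 4} is a clique of size 4, and the vertices of any clique must share a bag in every tree decomposition; so some bag has ≥ 4 vertices and tw(G) ≥ 3. Combining the bounds, tw(G) = 3.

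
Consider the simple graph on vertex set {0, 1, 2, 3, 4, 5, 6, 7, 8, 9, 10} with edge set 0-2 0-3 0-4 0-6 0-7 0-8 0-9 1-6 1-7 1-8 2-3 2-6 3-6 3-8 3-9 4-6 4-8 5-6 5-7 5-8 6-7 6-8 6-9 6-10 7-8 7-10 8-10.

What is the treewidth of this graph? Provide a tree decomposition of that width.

Each bag holds 4 vertices, so the decomposition has width 3, which upper-bounds the treewidth. For the lower bound, the 4 vertices {0, 3, 6, 8} are pairwise adjacent, and any tree decomposition puts a clique entirely inside one bag — forcing width ≥ 3. Therefore the treewidth is 3.

Treewidth 3.
Bags: B1 = {0, 3, 6, 8}  B2 = {0, 3, 6, 9}  B3 = {0, 6, 7, 8}  B4 = {6, 7, 8, 10}  B5 = {1, 6, 7, 8}  B6 = {0, 2, 3, 6}  B7 = {0, 4, 6, 8}  B8 = {5, 6, 7, 8}
Tree: B1–B2, B1–B3, B3–B4, B4–B5, B2–B6, B1–B7, B5–B8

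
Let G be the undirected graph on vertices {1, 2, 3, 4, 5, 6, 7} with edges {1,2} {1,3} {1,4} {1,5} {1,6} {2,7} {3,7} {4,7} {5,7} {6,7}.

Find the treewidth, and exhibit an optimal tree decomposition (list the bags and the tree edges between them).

Treewidth 2.
One such decomposition:
Bags: B1 = {1, 2, 7}  B2 = {1, 4, 7}  B3 = {1, 3, 7}  B4 = {1, 6, 7}  B5 = {1, 5, 7}
Tree: B1–B2, B2–B3, B3–B4, B4–B5

Each bag holds 3 vertices, so the decomposition has width 2, which upper-bounds the treewidth. The edges 7–2–1–4–7 form a cycle, so G is not a tree and its treewidth is at least 2. Hence tw(G) = 2 exactly.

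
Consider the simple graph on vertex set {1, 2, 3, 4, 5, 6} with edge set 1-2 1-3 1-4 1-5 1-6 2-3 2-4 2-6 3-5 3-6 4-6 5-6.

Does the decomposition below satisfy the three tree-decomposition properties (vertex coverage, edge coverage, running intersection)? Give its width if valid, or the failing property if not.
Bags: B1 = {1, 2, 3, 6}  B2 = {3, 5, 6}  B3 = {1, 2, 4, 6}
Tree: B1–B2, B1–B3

A tree decomposition must satisfy three properties: every vertex lies in some bag; for every edge, both endpoints lie together in some bag; and for every vertex, the bags containing it form a connected subtree. Here edge (1,5) lies in no bag, so the decomposition is invalid.

No — edge (1,5) lies in no bag.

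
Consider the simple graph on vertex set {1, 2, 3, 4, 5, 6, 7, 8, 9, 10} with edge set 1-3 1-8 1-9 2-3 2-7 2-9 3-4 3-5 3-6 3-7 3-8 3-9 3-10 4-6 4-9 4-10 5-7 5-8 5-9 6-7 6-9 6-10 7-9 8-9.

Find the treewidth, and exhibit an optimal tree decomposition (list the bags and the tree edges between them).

Each bag holds 4 vertices, so the decomposition has width 3, which upper-bounds the treewidth. Conversely, {1, 3, 8, 9} is a clique of size 4, and the vertices of any clique must share a bag in every tree decomposition; so some bag has ≥ 4 vertices and tw(G) ≥ 3. Hence tw(G) = 3 exactly.

Treewidth 3.
One optimal decomposition is:
Bags: B1 = {2, 3, 7, 9}  B2 = {3, 6, 7, 9}  B3 = {3, 5, 7, 9}  B4 = {3, 4, 6, 9}  B5 = {3, 4, 6, 10}  B6 = {3, 5, 8, 9}  B7 = {1, 3, 8, 9}
Tree: B1–B2, B1–B3, B2–B4, B4–B5, B3–B6, B6–B7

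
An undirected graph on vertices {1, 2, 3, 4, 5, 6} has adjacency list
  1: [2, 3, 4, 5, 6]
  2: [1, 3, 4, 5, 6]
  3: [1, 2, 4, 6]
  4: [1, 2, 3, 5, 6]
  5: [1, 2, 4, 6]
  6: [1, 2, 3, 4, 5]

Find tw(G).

4

A width-4 tree decomposition is:
Bags: B1 = {1, 2, 3, 4, 6}  B2 = {1, 2, 4, 5, 6}
Tree: B1–B2
Each bag holds 5 vertices, so the decomposition has width 4, which upper-bounds the treewidth. For the lower bound, the 5 vertices {1, 2, 3, 4, 6} are pairwise adjacent, and any tree decomposition puts a clique entirely inside one bag — forcing width ≥ 4. Therefore the treewidth is 4.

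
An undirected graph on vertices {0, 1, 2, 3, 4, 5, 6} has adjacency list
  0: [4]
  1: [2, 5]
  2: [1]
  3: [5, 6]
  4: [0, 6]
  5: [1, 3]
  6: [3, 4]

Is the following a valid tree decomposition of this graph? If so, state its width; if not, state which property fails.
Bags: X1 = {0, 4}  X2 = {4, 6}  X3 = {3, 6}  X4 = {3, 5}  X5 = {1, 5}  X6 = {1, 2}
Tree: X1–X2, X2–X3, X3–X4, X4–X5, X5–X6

Yes; width 1.

Vertex coverage: the bags together contain {0, 1, 2, 3, 4, 5, 6}, the full vertex set. Edge coverage: each edge of G has both endpoints in at least one bag. Running intersection: for every vertex, the bags containing it form a connected subtree. All three properties hold, so this is a valid tree decomposition of width max|bag| − 1 = 1, and hence tw(G) ≤ 1.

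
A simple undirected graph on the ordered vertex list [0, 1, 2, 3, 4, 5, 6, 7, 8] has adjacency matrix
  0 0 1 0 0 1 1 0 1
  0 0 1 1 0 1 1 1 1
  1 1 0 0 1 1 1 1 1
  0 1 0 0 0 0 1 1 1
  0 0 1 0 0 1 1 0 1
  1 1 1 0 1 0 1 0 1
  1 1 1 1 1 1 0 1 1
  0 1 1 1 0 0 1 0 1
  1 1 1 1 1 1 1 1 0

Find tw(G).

A width-4 tree decomposition is:
Bags: B1 = {1, 2, 5, 6, 8}  B2 = {0, 2, 5, 6, 8}  B3 = {1, 2, 6, 7, 8}  B4 = {2, 4, 5, 6, 8}  B5 = {1, 3, 6, 7, 8}
Tree: B1–B2, B1–B3, B1–B4, B3–B5
Every bag has size at most 5, so the width is 5 − 1 = 4 and tw(G) ≤ 4. Conversely, {0, 2, 5, 6, 8} is a clique of size 5, and the vertices of any clique must share a bag in every tree decomposition; so some bag has ≥ 5 vertices and tw(G) ≥ 4. The upper and lower bounds meet at 4, so that is the treewidth.

4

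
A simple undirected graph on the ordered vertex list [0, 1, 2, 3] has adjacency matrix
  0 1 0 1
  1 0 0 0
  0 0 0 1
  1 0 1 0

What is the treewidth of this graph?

1

A width-1 tree decomposition is:
Bags: B1 = {0, 1}  B2 = {0, 3}  B3 = {2, 3}
Tree: B1–B2, B2–B3
The largest bag has 2 vertices, giving width 1; this decomposition certifies tw(G) ≤ 1. Since G has at least one edge (e.g. 1–0), it is not an edgeless graph, so tw(G) ≥ 1. The upper and lower bounds meet at 1, so that is the treewidth.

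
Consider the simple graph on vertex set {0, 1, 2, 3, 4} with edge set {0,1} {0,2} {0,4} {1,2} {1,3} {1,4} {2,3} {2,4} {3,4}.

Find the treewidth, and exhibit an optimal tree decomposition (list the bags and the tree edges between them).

Every bag has size at most 4, so the width is 4 − 1 = 3 and tw(G) ≤ 3. Conversely, {0, 1, 2, 4} is a clique of size 4, and the vertices of any clique must share a bag in every tree decomposition; so some bag has ≥ 4 vertices and tw(G) ≥ 3. Hence tw(G) = 3 exactly.

Treewidth 3.
One such decomposition:
Bags: B1 = {0, 1, 2, 4}  B2 = {1, 2, 3, 4}
Tree: B1–B2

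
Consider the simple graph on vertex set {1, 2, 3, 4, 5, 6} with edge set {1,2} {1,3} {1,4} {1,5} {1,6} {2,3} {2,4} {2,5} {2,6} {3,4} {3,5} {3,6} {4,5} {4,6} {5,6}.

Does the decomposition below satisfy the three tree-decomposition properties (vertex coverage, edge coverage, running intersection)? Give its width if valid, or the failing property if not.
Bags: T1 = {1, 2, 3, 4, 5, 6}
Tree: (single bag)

Vertex coverage: the bags together contain {1, 2, 3, 4, 5, 6}, the full vertex set. Edge coverage: each edge of G has both endpoints in at least one bag. Running intersection: for every vertex, the bags containing it form a connected subtree. All three properties hold, so this is a valid tree decomposition of width max|bag| − 1 = 5, and hence tw(G) ≤ 5.

Yes; width 5.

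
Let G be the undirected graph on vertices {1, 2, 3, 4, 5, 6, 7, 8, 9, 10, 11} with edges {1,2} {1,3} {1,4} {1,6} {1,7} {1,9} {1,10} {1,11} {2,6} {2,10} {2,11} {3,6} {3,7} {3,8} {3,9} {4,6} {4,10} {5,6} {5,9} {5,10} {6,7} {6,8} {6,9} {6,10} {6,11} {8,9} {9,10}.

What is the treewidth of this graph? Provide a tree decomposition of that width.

The largest bag has 4 vertices, giving width 3; this decomposition certifies tw(G) ≤ 3. On the other hand G contains the 4-clique {3, 6, 8, 9}. A clique must lie in a single bag of any decomposition, so no decomposition can have width below 3. The upper and lower bounds meet at 3, so that is the treewidth.

Treewidth 3.
One such decomposition:
Bags: B1 = {1, 2, 6, 10}  B2 = {1, 6, 9, 10}  B3 = {1, 3, 6, 9}  B4 = {5, 6, 9, 10}  B5 = {3, 6, 8, 9}  B6 = {1, 4, 6, 10}  B7 = {1, 2, 6, 11}  B8 = {1, 3, 6, 7}
Tree: B1–B2, B2–B3, B2–B4, B3–B5, B2–B6, B1–B7, B3–B8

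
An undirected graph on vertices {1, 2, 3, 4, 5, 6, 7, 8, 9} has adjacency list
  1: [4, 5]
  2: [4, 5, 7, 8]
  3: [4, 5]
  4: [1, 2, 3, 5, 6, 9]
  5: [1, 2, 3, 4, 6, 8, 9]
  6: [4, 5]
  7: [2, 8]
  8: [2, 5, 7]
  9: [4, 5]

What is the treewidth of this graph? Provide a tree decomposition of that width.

The largest bag has 3 vertices, giving width 2; this decomposition certifies tw(G) ≤ 2. On the other hand G contains the 3-clique {2, 5, 8}. A clique must lie in a single bag of any decomposition, so no decomposition can have width below 2. Combining the bounds, tw(G) = 2.

Treewidth 2.
Bags: B1 = {4, 5, 6}  B2 = {2, 4, 5}  B3 = {3, 4, 5}  B4 = {2, 5, 8}  B5 = {2, 7, 8}  B6 = {4, 5, 9}  B7 = {1, 4, 5}
Tree: B1–B2, B1–B3, B2–B4, B4–B5, B1–B6, B1–B7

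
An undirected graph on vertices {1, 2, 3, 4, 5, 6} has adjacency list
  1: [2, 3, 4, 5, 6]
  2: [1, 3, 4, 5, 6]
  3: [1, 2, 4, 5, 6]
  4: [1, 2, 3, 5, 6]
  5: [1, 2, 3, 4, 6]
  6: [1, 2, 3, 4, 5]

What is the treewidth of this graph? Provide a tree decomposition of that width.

Treewidth 5.
Bags: B1 = {1, 2, 3, 4, 5, 6}
Tree: (single bag)

With just one bag of size 6, the width is 6 − 1 = 5, so tw(G) ≤ 5. For the lower bound, the 6 vertices {1, 2, 3, 4, 5, 6} are pairwise adjacent, and any tree decomposition puts a clique entirely inside one bag — forcing width ≥ 5. Combining the bounds, tw(G) = 5.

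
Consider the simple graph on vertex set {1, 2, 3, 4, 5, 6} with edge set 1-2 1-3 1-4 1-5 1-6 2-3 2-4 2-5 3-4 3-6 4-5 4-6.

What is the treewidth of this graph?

A width-3 tree decomposition is:
Bags: B1 = {1, 3, 4, 6}  B2 = {1, 2, 3, 4}  B3 = {1, 2, 4, 5}
Tree: B1–B2, B2–B3
Each bag holds 4 vertices, so the decomposition has width 3, which upper-bounds the treewidth. Conversely, {1, 2, 3, 4} is a clique of size 4, and the vertices of any clique must share a bag in every tree decomposition; so some bag has ≥ 4 vertices and tw(G) ≥ 3. Combining the bounds, tw(G) = 3.

3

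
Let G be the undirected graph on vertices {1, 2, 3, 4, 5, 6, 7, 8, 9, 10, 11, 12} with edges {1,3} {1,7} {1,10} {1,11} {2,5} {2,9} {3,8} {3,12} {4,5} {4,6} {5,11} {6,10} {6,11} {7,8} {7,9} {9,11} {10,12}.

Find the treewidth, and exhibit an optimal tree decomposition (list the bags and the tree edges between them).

Treewidth 3.
Bags: B1 = {2, 4, 5, 9}  B2 = {4, 5, 9, 11}  B3 = {4, 6, 9, 11}  B4 = {6, 7, 9, 11}  B5 = {1, 6, 7, 11}  B6 = {1, 6, 7, 10}  B7 = {1, 7, 8, 10}  B8 = {1, 3, 8, 10}  B9 = {3, 8, 10, 12}
Tree: B1–B2, B2–B3, B3–B4, B4–B5, B5–B6, B6–B7, B7–B8, B8–B9

The largest bag has 4 vertices, giving width 3; this decomposition certifies tw(G) ≤ 3. For the lower bound: the 4 vertex sets {2,4,5}, {9}, {11}, {1,6,7,10} are disjoint, each induces a connected subgraph, and every pair is joined by at least one edge of G. Contracting each set to a single vertex therefore yields K_{4} as a minor, and since treewidth is minor-monotone, tw(G) ≥ tw(K_{4}) = 3. The upper and lower bounds meet at 3, so that is the treewidth.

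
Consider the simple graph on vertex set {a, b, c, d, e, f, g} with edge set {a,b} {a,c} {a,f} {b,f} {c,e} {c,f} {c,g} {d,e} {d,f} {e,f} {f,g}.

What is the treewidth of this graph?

2

A width-2 tree decomposition is:
Bags: B1 = {a, c, f}  B2 = {c, e, f}  B3 = {d, e, f}  B4 = {a, b, f}  B5 = {c, f, g}
Tree: B1–B2, B2–B3, B1–B4, B2–B5
Every bag has size at most 3, so the width is 3 − 1 = 2 and tw(G) ≤ 2. For the lower bound, the 3 vertices {d, e, f} are pairwise adjacent, and any tree decomposition puts a clique entirely inside one bag — forcing width ≥ 2. Therefore the treewidth is 2.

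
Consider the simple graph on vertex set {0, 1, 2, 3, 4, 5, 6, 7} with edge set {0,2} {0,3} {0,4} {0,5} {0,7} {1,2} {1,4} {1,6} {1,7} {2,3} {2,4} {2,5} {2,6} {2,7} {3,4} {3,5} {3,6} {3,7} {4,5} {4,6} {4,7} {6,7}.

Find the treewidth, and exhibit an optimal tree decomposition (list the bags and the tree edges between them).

Each bag holds 5 vertices, so the decomposition has width 4, which upper-bounds the treewidth. Conversely, {1, 2, 4, 6, 7} is a clique of size 5, and the vertices of any clique must share a bag in every tree decomposition; so some bag has ≥ 5 vertices and tw(G) ≥ 4. Hence tw(G) = 4 exactly.

Treewidth 4.
Bags: B1 = {1, 2, 4, 6, 7}  B2 = {2, 3, 4, 6, 7}  B3 = {0, 2, 3, 4, 7}  B4 = {0, 2, 3, 4, 5}
Tree: B1–B2, B2–B3, B3–B4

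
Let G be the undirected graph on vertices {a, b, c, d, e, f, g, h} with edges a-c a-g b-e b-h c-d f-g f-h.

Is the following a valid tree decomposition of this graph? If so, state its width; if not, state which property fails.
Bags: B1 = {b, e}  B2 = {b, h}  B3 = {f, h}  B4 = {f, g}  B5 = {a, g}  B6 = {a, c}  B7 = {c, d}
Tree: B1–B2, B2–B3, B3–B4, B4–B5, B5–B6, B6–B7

Checking the three conditions: (i) the bags cover all of {a, b, c, d, e, f, g, h}; (ii) for each edge, some bag contains both endpoints; (iii) the bags containing any fixed vertex form a subtree. All hold, so the decomposition is valid with width 2 − 1 = 1.

Yes; width 1.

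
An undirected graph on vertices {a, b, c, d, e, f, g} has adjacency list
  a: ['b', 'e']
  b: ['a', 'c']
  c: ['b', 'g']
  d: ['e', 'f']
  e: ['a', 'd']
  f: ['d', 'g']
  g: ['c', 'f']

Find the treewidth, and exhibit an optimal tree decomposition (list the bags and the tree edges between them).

Every bag has size at most 3, so the width is 3 − 1 = 2 and tw(G) ≤ 2. Since e–d–f–g–c–b–a–e is a cycle in G, G is not acyclic. Forests are exactly the graphs of treewidth ≤ 1, so tw(G) ≥ 2. Combining the bounds, tw(G) = 2.

Treewidth 2.
One optimal decomposition is:
Bags: B1 = {d, e, f}  B2 = {e, f, g}  B3 = {c, e, g}  B4 = {b, c, e}  B5 = {a, b, e}
Tree: B1–B2, B2–B3, B3–B4, B4–B5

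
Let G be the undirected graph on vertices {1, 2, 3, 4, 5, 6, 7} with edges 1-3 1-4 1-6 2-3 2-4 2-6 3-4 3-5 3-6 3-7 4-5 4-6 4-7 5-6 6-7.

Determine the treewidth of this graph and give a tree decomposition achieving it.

Treewidth 3.
One optimal decomposition is:
Bags: B1 = {3, 4, 6, 7}  B2 = {2, 3, 4, 6}  B3 = {3, 4, 5, 6}  B4 = {1, 3, 4, 6}
Tree: B1–B2, B2–B3, B3–B4

The largest bag has 4 vertices, giving width 3; this decomposition certifies tw(G) ≤ 3. For the lower bound, the 4 vertices {1, 3, 4, 6} are pairwise adjacent, and any tree decomposition puts a clique entirely inside one bag — forcing width ≥ 3. Combining the bounds, tw(G) = 3.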